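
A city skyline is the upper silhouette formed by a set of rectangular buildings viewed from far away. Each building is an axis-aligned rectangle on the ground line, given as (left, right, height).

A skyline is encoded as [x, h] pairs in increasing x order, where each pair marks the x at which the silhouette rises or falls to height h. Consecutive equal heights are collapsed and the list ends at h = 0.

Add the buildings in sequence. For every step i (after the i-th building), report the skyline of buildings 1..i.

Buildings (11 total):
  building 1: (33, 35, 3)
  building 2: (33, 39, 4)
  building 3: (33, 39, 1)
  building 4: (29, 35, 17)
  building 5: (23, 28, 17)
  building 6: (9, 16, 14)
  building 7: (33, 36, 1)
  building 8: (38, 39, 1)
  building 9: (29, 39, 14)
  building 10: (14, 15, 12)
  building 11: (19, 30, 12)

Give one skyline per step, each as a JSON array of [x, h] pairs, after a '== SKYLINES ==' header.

== SKYLINES ==
[[33,3],[35,0]]
[[33,4],[39,0]]
[[33,4],[39,0]]
[[29,17],[35,4],[39,0]]
[[23,17],[28,0],[29,17],[35,4],[39,0]]
[[9,14],[16,0],[23,17],[28,0],[29,17],[35,4],[39,0]]
[[9,14],[16,0],[23,17],[28,0],[29,17],[35,4],[39,0]]
[[9,14],[16,0],[23,17],[28,0],[29,17],[35,4],[39,0]]
[[9,14],[16,0],[23,17],[28,0],[29,17],[35,14],[39,0]]
[[9,14],[16,0],[23,17],[28,0],[29,17],[35,14],[39,0]]
[[9,14],[16,0],[19,12],[23,17],[28,12],[29,17],[35,14],[39,0]]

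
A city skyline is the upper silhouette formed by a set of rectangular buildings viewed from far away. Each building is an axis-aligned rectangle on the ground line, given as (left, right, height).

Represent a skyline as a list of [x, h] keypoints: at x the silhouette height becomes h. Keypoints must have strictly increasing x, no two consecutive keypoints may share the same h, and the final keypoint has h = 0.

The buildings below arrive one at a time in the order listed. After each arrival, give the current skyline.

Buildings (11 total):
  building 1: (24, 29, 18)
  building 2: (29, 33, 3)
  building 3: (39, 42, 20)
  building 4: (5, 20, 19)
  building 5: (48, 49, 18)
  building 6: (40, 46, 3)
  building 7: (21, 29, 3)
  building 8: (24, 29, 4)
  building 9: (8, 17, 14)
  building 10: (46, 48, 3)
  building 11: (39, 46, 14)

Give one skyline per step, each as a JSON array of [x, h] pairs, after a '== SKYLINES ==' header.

== SKYLINES ==
[[24,18],[29,0]]
[[24,18],[29,3],[33,0]]
[[24,18],[29,3],[33,0],[39,20],[42,0]]
[[5,19],[20,0],[24,18],[29,3],[33,0],[39,20],[42,0]]
[[5,19],[20,0],[24,18],[29,3],[33,0],[39,20],[42,0],[48,18],[49,0]]
[[5,19],[20,0],[24,18],[29,3],[33,0],[39,20],[42,3],[46,0],[48,18],[49,0]]
[[5,19],[20,0],[21,3],[24,18],[29,3],[33,0],[39,20],[42,3],[46,0],[48,18],[49,0]]
[[5,19],[20,0],[21,3],[24,18],[29,3],[33,0],[39,20],[42,3],[46,0],[48,18],[49,0]]
[[5,19],[20,0],[21,3],[24,18],[29,3],[33,0],[39,20],[42,3],[46,0],[48,18],[49,0]]
[[5,19],[20,0],[21,3],[24,18],[29,3],[33,0],[39,20],[42,3],[48,18],[49,0]]
[[5,19],[20,0],[21,3],[24,18],[29,3],[33,0],[39,20],[42,14],[46,3],[48,18],[49,0]]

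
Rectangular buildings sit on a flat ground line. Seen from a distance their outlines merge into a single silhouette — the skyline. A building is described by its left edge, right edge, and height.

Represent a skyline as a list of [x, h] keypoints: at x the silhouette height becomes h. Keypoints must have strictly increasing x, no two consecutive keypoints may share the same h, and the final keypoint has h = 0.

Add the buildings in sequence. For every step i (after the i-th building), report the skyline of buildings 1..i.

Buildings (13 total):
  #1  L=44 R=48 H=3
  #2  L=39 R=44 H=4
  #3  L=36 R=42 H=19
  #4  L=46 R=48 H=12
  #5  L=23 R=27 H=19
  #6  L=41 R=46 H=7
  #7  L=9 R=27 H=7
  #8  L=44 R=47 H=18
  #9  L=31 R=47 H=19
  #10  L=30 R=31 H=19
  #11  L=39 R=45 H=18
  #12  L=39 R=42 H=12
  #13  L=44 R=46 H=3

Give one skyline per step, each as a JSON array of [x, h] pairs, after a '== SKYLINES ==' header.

== SKYLINES ==
[[44,3],[48,0]]
[[39,4],[44,3],[48,0]]
[[36,19],[42,4],[44,3],[48,0]]
[[36,19],[42,4],[44,3],[46,12],[48,0]]
[[23,19],[27,0],[36,19],[42,4],[44,3],[46,12],[48,0]]
[[23,19],[27,0],[36,19],[42,7],[46,12],[48,0]]
[[9,7],[23,19],[27,0],[36,19],[42,7],[46,12],[48,0]]
[[9,7],[23,19],[27,0],[36,19],[42,7],[44,18],[47,12],[48,0]]
[[9,7],[23,19],[27,0],[31,19],[47,12],[48,0]]
[[9,7],[23,19],[27,0],[30,19],[47,12],[48,0]]
[[9,7],[23,19],[27,0],[30,19],[47,12],[48,0]]
[[9,7],[23,19],[27,0],[30,19],[47,12],[48,0]]
[[9,7],[23,19],[27,0],[30,19],[47,12],[48,0]]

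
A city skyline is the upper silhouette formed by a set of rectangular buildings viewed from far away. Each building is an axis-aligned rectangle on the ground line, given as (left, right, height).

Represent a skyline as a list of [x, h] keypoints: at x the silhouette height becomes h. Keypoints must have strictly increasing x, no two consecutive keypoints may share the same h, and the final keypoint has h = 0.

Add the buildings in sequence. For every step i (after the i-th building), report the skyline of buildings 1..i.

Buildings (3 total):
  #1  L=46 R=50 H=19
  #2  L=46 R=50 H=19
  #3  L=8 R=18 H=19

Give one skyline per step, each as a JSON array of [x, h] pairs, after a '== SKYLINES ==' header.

== SKYLINES ==
[[46,19],[50,0]]
[[46,19],[50,0]]
[[8,19],[18,0],[46,19],[50,0]]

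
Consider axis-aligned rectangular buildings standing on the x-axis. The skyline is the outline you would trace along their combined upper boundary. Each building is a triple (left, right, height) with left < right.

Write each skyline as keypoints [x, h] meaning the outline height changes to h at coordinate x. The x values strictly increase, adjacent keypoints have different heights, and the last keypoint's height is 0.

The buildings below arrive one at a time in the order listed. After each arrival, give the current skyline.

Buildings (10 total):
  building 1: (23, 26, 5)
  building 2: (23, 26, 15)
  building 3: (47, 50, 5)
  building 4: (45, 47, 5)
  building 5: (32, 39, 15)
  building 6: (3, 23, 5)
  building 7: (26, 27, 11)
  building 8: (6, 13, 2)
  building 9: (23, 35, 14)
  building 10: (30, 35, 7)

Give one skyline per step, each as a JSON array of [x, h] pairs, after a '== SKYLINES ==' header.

== SKYLINES ==
[[23,5],[26,0]]
[[23,15],[26,0]]
[[23,15],[26,0],[47,5],[50,0]]
[[23,15],[26,0],[45,5],[50,0]]
[[23,15],[26,0],[32,15],[39,0],[45,5],[50,0]]
[[3,5],[23,15],[26,0],[32,15],[39,0],[45,5],[50,0]]
[[3,5],[23,15],[26,11],[27,0],[32,15],[39,0],[45,5],[50,0]]
[[3,5],[23,15],[26,11],[27,0],[32,15],[39,0],[45,5],[50,0]]
[[3,5],[23,15],[26,14],[32,15],[39,0],[45,5],[50,0]]
[[3,5],[23,15],[26,14],[32,15],[39,0],[45,5],[50,0]]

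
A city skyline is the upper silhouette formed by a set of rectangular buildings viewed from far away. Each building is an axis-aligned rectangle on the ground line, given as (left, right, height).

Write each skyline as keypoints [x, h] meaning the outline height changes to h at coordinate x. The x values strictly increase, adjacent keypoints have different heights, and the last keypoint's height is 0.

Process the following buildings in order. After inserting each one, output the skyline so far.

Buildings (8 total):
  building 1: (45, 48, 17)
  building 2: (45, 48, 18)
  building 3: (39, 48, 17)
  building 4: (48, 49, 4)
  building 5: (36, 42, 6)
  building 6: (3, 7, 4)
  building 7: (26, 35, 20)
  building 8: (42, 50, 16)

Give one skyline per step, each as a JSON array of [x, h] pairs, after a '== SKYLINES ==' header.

== SKYLINES ==
[[45,17],[48,0]]
[[45,18],[48,0]]
[[39,17],[45,18],[48,0]]
[[39,17],[45,18],[48,4],[49,0]]
[[36,6],[39,17],[45,18],[48,4],[49,0]]
[[3,4],[7,0],[36,6],[39,17],[45,18],[48,4],[49,0]]
[[3,4],[7,0],[26,20],[35,0],[36,6],[39,17],[45,18],[48,4],[49,0]]
[[3,4],[7,0],[26,20],[35,0],[36,6],[39,17],[45,18],[48,16],[50,0]]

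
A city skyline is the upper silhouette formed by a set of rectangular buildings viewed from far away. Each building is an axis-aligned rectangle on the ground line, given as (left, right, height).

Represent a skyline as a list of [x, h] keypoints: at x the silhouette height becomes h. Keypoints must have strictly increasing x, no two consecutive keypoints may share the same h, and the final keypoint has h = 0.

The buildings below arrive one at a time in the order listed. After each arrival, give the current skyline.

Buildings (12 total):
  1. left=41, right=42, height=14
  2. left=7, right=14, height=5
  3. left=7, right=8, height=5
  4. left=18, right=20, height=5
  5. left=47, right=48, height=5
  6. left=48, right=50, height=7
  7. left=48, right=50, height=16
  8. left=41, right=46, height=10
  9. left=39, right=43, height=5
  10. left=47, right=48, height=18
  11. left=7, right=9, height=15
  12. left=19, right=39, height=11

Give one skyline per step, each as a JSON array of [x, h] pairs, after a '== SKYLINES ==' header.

== SKYLINES ==
[[41,14],[42,0]]
[[7,5],[14,0],[41,14],[42,0]]
[[7,5],[14,0],[41,14],[42,0]]
[[7,5],[14,0],[18,5],[20,0],[41,14],[42,0]]
[[7,5],[14,0],[18,5],[20,0],[41,14],[42,0],[47,5],[48,0]]
[[7,5],[14,0],[18,5],[20,0],[41,14],[42,0],[47,5],[48,7],[50,0]]
[[7,5],[14,0],[18,5],[20,0],[41,14],[42,0],[47,5],[48,16],[50,0]]
[[7,5],[14,0],[18,5],[20,0],[41,14],[42,10],[46,0],[47,5],[48,16],[50,0]]
[[7,5],[14,0],[18,5],[20,0],[39,5],[41,14],[42,10],[46,0],[47,5],[48,16],[50,0]]
[[7,5],[14,0],[18,5],[20,0],[39,5],[41,14],[42,10],[46,0],[47,18],[48,16],[50,0]]
[[7,15],[9,5],[14,0],[18,5],[20,0],[39,5],[41,14],[42,10],[46,0],[47,18],[48,16],[50,0]]
[[7,15],[9,5],[14,0],[18,5],[19,11],[39,5],[41,14],[42,10],[46,0],[47,18],[48,16],[50,0]]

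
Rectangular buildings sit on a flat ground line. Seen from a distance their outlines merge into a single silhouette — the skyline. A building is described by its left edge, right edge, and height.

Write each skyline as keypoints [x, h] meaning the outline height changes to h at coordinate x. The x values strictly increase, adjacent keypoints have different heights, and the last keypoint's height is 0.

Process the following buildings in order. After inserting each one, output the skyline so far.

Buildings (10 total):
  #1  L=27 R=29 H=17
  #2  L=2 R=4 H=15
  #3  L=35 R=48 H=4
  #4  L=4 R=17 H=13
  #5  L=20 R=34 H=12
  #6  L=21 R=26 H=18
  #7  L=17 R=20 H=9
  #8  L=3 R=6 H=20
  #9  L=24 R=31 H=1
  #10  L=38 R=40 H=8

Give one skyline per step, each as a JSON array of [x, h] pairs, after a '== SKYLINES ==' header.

== SKYLINES ==
[[27,17],[29,0]]
[[2,15],[4,0],[27,17],[29,0]]
[[2,15],[4,0],[27,17],[29,0],[35,4],[48,0]]
[[2,15],[4,13],[17,0],[27,17],[29,0],[35,4],[48,0]]
[[2,15],[4,13],[17,0],[20,12],[27,17],[29,12],[34,0],[35,4],[48,0]]
[[2,15],[4,13],[17,0],[20,12],[21,18],[26,12],[27,17],[29,12],[34,0],[35,4],[48,0]]
[[2,15],[4,13],[17,9],[20,12],[21,18],[26,12],[27,17],[29,12],[34,0],[35,4],[48,0]]
[[2,15],[3,20],[6,13],[17,9],[20,12],[21,18],[26,12],[27,17],[29,12],[34,0],[35,4],[48,0]]
[[2,15],[3,20],[6,13],[17,9],[20,12],[21,18],[26,12],[27,17],[29,12],[34,0],[35,4],[48,0]]
[[2,15],[3,20],[6,13],[17,9],[20,12],[21,18],[26,12],[27,17],[29,12],[34,0],[35,4],[38,8],[40,4],[48,0]]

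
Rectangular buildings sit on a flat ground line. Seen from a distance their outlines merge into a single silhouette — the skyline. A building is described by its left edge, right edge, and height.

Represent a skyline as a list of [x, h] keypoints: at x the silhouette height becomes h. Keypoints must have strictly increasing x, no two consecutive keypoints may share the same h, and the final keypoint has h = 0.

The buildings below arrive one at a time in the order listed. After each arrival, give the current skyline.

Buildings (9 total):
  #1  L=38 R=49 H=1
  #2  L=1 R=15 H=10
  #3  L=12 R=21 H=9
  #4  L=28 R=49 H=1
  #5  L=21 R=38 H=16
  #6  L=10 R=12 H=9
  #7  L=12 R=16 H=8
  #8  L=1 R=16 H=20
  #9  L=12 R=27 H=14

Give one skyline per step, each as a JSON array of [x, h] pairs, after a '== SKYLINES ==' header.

== SKYLINES ==
[[38,1],[49,0]]
[[1,10],[15,0],[38,1],[49,0]]
[[1,10],[15,9],[21,0],[38,1],[49,0]]
[[1,10],[15,9],[21,0],[28,1],[49,0]]
[[1,10],[15,9],[21,16],[38,1],[49,0]]
[[1,10],[15,9],[21,16],[38,1],[49,0]]
[[1,10],[15,9],[21,16],[38,1],[49,0]]
[[1,20],[16,9],[21,16],[38,1],[49,0]]
[[1,20],[16,14],[21,16],[38,1],[49,0]]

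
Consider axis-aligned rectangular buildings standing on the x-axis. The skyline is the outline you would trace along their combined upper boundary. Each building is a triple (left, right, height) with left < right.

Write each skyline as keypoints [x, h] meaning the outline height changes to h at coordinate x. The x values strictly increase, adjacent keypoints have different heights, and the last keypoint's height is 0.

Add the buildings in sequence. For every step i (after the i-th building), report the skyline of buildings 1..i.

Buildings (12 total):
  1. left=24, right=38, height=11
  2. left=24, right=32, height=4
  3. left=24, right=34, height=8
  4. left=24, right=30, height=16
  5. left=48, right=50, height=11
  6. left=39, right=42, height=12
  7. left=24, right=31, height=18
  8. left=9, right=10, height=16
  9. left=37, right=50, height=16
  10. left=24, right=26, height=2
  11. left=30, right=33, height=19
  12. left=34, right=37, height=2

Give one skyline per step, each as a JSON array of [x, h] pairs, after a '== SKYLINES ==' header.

== SKYLINES ==
[[24,11],[38,0]]
[[24,11],[38,0]]
[[24,11],[38,0]]
[[24,16],[30,11],[38,0]]
[[24,16],[30,11],[38,0],[48,11],[50,0]]
[[24,16],[30,11],[38,0],[39,12],[42,0],[48,11],[50,0]]
[[24,18],[31,11],[38,0],[39,12],[42,0],[48,11],[50,0]]
[[9,16],[10,0],[24,18],[31,11],[38,0],[39,12],[42,0],[48,11],[50,0]]
[[9,16],[10,0],[24,18],[31,11],[37,16],[50,0]]
[[9,16],[10,0],[24,18],[31,11],[37,16],[50,0]]
[[9,16],[10,0],[24,18],[30,19],[33,11],[37,16],[50,0]]
[[9,16],[10,0],[24,18],[30,19],[33,11],[37,16],[50,0]]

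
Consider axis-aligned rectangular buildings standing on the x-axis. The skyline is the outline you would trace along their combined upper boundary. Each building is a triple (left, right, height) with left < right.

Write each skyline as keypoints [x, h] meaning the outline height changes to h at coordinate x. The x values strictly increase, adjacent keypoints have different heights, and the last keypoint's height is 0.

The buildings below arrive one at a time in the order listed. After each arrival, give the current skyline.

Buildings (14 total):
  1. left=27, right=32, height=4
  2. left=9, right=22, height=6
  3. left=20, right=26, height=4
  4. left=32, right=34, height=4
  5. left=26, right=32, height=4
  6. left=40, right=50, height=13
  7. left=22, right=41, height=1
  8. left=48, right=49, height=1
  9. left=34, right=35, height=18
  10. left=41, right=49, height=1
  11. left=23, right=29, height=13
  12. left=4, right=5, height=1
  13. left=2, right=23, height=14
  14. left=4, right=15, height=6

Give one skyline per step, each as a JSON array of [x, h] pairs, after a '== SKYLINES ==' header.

== SKYLINES ==
[[27,4],[32,0]]
[[9,6],[22,0],[27,4],[32,0]]
[[9,6],[22,4],[26,0],[27,4],[32,0]]
[[9,6],[22,4],[26,0],[27,4],[34,0]]
[[9,6],[22,4],[34,0]]
[[9,6],[22,4],[34,0],[40,13],[50,0]]
[[9,6],[22,4],[34,1],[40,13],[50,0]]
[[9,6],[22,4],[34,1],[40,13],[50,0]]
[[9,6],[22,4],[34,18],[35,1],[40,13],[50,0]]
[[9,6],[22,4],[34,18],[35,1],[40,13],[50,0]]
[[9,6],[22,4],[23,13],[29,4],[34,18],[35,1],[40,13],[50,0]]
[[4,1],[5,0],[9,6],[22,4],[23,13],[29,4],[34,18],[35,1],[40,13],[50,0]]
[[2,14],[23,13],[29,4],[34,18],[35,1],[40,13],[50,0]]
[[2,14],[23,13],[29,4],[34,18],[35,1],[40,13],[50,0]]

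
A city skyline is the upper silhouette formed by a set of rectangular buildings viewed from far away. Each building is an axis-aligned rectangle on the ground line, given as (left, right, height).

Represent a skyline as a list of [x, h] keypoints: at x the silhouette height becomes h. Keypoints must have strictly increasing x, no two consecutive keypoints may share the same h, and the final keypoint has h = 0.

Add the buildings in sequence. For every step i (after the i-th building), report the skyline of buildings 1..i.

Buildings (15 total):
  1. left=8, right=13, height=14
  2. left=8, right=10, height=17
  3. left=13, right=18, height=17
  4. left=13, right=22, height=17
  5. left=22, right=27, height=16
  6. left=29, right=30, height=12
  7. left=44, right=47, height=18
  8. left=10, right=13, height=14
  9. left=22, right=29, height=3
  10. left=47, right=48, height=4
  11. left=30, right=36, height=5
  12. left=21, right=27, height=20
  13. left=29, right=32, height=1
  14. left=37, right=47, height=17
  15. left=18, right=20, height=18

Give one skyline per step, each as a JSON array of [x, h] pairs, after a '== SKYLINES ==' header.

== SKYLINES ==
[[8,14],[13,0]]
[[8,17],[10,14],[13,0]]
[[8,17],[10,14],[13,17],[18,0]]
[[8,17],[10,14],[13,17],[22,0]]
[[8,17],[10,14],[13,17],[22,16],[27,0]]
[[8,17],[10,14],[13,17],[22,16],[27,0],[29,12],[30,0]]
[[8,17],[10,14],[13,17],[22,16],[27,0],[29,12],[30,0],[44,18],[47,0]]
[[8,17],[10,14],[13,17],[22,16],[27,0],[29,12],[30,0],[44,18],[47,0]]
[[8,17],[10,14],[13,17],[22,16],[27,3],[29,12],[30,0],[44,18],[47,0]]
[[8,17],[10,14],[13,17],[22,16],[27,3],[29,12],[30,0],[44,18],[47,4],[48,0]]
[[8,17],[10,14],[13,17],[22,16],[27,3],[29,12],[30,5],[36,0],[44,18],[47,4],[48,0]]
[[8,17],[10,14],[13,17],[21,20],[27,3],[29,12],[30,5],[36,0],[44,18],[47,4],[48,0]]
[[8,17],[10,14],[13,17],[21,20],[27,3],[29,12],[30,5],[36,0],[44,18],[47,4],[48,0]]
[[8,17],[10,14],[13,17],[21,20],[27,3],[29,12],[30,5],[36,0],[37,17],[44,18],[47,4],[48,0]]
[[8,17],[10,14],[13,17],[18,18],[20,17],[21,20],[27,3],[29,12],[30,5],[36,0],[37,17],[44,18],[47,4],[48,0]]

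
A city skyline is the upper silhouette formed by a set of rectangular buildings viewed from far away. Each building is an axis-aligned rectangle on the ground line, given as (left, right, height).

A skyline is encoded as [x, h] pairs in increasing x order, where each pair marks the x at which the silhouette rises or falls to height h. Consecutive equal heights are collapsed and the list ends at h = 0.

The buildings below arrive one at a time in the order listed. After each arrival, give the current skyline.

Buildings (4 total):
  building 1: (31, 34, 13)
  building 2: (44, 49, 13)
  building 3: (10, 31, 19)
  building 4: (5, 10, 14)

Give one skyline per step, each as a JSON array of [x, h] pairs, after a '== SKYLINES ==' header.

== SKYLINES ==
[[31,13],[34,0]]
[[31,13],[34,0],[44,13],[49,0]]
[[10,19],[31,13],[34,0],[44,13],[49,0]]
[[5,14],[10,19],[31,13],[34,0],[44,13],[49,0]]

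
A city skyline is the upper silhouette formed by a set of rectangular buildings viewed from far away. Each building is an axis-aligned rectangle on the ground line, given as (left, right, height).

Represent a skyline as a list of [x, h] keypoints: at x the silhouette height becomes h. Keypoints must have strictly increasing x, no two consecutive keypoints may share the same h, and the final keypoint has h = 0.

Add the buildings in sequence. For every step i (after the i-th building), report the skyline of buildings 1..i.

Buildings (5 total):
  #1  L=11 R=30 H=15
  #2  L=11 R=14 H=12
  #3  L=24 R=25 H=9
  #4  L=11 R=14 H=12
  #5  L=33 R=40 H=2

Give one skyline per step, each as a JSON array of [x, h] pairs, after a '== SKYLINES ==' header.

== SKYLINES ==
[[11,15],[30,0]]
[[11,15],[30,0]]
[[11,15],[30,0]]
[[11,15],[30,0]]
[[11,15],[30,0],[33,2],[40,0]]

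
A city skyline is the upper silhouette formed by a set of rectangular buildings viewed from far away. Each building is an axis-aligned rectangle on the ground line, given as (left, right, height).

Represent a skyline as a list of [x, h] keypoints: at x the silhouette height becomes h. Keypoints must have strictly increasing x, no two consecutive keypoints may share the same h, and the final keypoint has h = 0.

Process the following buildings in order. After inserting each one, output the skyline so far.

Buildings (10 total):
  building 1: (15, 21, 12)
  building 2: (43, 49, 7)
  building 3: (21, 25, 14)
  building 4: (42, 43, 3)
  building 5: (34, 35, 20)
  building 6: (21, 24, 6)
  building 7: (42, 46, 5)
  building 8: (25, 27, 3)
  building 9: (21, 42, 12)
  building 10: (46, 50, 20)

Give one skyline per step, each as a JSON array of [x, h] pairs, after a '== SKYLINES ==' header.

== SKYLINES ==
[[15,12],[21,0]]
[[15,12],[21,0],[43,7],[49,0]]
[[15,12],[21,14],[25,0],[43,7],[49,0]]
[[15,12],[21,14],[25,0],[42,3],[43,7],[49,0]]
[[15,12],[21,14],[25,0],[34,20],[35,0],[42,3],[43,7],[49,0]]
[[15,12],[21,14],[25,0],[34,20],[35,0],[42,3],[43,7],[49,0]]
[[15,12],[21,14],[25,0],[34,20],[35,0],[42,5],[43,7],[49,0]]
[[15,12],[21,14],[25,3],[27,0],[34,20],[35,0],[42,5],[43,7],[49,0]]
[[15,12],[21,14],[25,12],[34,20],[35,12],[42,5],[43,7],[49,0]]
[[15,12],[21,14],[25,12],[34,20],[35,12],[42,5],[43,7],[46,20],[50,0]]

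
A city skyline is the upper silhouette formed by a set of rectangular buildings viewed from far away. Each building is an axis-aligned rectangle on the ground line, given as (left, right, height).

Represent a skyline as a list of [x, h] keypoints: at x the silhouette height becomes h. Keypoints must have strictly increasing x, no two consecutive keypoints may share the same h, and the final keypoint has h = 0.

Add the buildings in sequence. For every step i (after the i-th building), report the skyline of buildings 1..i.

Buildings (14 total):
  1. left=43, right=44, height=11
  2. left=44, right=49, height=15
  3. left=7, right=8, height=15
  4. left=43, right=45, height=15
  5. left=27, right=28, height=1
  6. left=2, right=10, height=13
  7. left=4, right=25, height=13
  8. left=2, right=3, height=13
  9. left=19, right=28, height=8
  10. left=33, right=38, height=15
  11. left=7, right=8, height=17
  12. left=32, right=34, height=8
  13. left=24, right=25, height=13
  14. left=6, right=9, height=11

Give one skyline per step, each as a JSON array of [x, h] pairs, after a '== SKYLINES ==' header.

== SKYLINES ==
[[43,11],[44,0]]
[[43,11],[44,15],[49,0]]
[[7,15],[8,0],[43,11],[44,15],[49,0]]
[[7,15],[8,0],[43,15],[49,0]]
[[7,15],[8,0],[27,1],[28,0],[43,15],[49,0]]
[[2,13],[7,15],[8,13],[10,0],[27,1],[28,0],[43,15],[49,0]]
[[2,13],[7,15],[8,13],[25,0],[27,1],[28,0],[43,15],[49,0]]
[[2,13],[7,15],[8,13],[25,0],[27,1],[28,0],[43,15],[49,0]]
[[2,13],[7,15],[8,13],[25,8],[28,0],[43,15],[49,0]]
[[2,13],[7,15],[8,13],[25,8],[28,0],[33,15],[38,0],[43,15],[49,0]]
[[2,13],[7,17],[8,13],[25,8],[28,0],[33,15],[38,0],[43,15],[49,0]]
[[2,13],[7,17],[8,13],[25,8],[28,0],[32,8],[33,15],[38,0],[43,15],[49,0]]
[[2,13],[7,17],[8,13],[25,8],[28,0],[32,8],[33,15],[38,0],[43,15],[49,0]]
[[2,13],[7,17],[8,13],[25,8],[28,0],[32,8],[33,15],[38,0],[43,15],[49,0]]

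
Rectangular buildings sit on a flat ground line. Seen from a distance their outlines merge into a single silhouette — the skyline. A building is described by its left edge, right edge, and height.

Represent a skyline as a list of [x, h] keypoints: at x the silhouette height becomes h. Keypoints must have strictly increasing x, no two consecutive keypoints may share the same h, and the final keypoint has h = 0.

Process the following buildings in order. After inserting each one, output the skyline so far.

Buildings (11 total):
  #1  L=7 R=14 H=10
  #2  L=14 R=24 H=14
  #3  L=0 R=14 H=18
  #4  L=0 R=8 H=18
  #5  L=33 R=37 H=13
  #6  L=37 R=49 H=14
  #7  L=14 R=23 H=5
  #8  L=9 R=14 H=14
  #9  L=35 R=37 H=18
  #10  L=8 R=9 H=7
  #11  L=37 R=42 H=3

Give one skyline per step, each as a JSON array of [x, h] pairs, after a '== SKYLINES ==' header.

== SKYLINES ==
[[7,10],[14,0]]
[[7,10],[14,14],[24,0]]
[[0,18],[14,14],[24,0]]
[[0,18],[14,14],[24,0]]
[[0,18],[14,14],[24,0],[33,13],[37,0]]
[[0,18],[14,14],[24,0],[33,13],[37,14],[49,0]]
[[0,18],[14,14],[24,0],[33,13],[37,14],[49,0]]
[[0,18],[14,14],[24,0],[33,13],[37,14],[49,0]]
[[0,18],[14,14],[24,0],[33,13],[35,18],[37,14],[49,0]]
[[0,18],[14,14],[24,0],[33,13],[35,18],[37,14],[49,0]]
[[0,18],[14,14],[24,0],[33,13],[35,18],[37,14],[49,0]]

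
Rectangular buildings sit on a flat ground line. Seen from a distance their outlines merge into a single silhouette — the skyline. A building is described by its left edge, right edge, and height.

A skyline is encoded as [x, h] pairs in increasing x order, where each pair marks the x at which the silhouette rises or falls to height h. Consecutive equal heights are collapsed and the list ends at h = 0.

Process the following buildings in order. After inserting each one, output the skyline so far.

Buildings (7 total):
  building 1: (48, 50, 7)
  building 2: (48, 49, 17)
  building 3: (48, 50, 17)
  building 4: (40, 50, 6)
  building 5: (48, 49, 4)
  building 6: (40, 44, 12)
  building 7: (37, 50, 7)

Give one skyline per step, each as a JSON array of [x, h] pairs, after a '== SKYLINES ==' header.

== SKYLINES ==
[[48,7],[50,0]]
[[48,17],[49,7],[50,0]]
[[48,17],[50,0]]
[[40,6],[48,17],[50,0]]
[[40,6],[48,17],[50,0]]
[[40,12],[44,6],[48,17],[50,0]]
[[37,7],[40,12],[44,7],[48,17],[50,0]]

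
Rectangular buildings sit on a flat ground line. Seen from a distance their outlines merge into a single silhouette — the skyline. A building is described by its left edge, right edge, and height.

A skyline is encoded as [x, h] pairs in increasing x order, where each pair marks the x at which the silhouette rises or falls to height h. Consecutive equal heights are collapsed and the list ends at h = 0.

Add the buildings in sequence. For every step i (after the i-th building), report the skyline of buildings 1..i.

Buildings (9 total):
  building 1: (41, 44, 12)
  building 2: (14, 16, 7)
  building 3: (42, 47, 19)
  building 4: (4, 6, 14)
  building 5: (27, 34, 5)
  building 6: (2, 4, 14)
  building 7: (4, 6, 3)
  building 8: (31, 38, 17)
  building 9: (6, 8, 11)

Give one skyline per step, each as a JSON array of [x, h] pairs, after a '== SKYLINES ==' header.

== SKYLINES ==
[[41,12],[44,0]]
[[14,7],[16,0],[41,12],[44,0]]
[[14,7],[16,0],[41,12],[42,19],[47,0]]
[[4,14],[6,0],[14,7],[16,0],[41,12],[42,19],[47,0]]
[[4,14],[6,0],[14,7],[16,0],[27,5],[34,0],[41,12],[42,19],[47,0]]
[[2,14],[6,0],[14,7],[16,0],[27,5],[34,0],[41,12],[42,19],[47,0]]
[[2,14],[6,0],[14,7],[16,0],[27,5],[34,0],[41,12],[42,19],[47,0]]
[[2,14],[6,0],[14,7],[16,0],[27,5],[31,17],[38,0],[41,12],[42,19],[47,0]]
[[2,14],[6,11],[8,0],[14,7],[16,0],[27,5],[31,17],[38,0],[41,12],[42,19],[47,0]]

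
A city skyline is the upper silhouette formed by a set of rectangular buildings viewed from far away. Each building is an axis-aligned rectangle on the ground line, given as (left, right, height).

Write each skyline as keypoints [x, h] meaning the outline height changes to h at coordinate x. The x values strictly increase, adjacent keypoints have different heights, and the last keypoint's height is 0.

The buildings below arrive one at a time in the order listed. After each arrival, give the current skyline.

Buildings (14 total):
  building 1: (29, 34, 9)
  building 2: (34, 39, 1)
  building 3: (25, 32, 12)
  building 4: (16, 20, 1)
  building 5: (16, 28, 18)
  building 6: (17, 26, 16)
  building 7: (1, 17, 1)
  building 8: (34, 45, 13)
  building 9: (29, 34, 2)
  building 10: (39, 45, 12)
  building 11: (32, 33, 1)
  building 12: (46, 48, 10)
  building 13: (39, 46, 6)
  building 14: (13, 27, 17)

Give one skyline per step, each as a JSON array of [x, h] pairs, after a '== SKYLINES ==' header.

== SKYLINES ==
[[29,9],[34,0]]
[[29,9],[34,1],[39,0]]
[[25,12],[32,9],[34,1],[39,0]]
[[16,1],[20,0],[25,12],[32,9],[34,1],[39,0]]
[[16,18],[28,12],[32,9],[34,1],[39,0]]
[[16,18],[28,12],[32,9],[34,1],[39,0]]
[[1,1],[16,18],[28,12],[32,9],[34,1],[39,0]]
[[1,1],[16,18],[28,12],[32,9],[34,13],[45,0]]
[[1,1],[16,18],[28,12],[32,9],[34,13],[45,0]]
[[1,1],[16,18],[28,12],[32,9],[34,13],[45,0]]
[[1,1],[16,18],[28,12],[32,9],[34,13],[45,0]]
[[1,1],[16,18],[28,12],[32,9],[34,13],[45,0],[46,10],[48,0]]
[[1,1],[16,18],[28,12],[32,9],[34,13],[45,6],[46,10],[48,0]]
[[1,1],[13,17],[16,18],[28,12],[32,9],[34,13],[45,6],[46,10],[48,0]]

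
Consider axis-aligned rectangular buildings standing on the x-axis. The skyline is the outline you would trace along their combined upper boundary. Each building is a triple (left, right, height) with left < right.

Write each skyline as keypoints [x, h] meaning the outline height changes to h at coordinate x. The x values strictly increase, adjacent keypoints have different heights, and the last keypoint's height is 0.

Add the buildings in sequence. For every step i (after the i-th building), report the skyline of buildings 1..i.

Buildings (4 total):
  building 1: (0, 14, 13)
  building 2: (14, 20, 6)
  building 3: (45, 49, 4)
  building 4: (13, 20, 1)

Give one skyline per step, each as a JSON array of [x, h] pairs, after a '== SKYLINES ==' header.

== SKYLINES ==
[[0,13],[14,0]]
[[0,13],[14,6],[20,0]]
[[0,13],[14,6],[20,0],[45,4],[49,0]]
[[0,13],[14,6],[20,0],[45,4],[49,0]]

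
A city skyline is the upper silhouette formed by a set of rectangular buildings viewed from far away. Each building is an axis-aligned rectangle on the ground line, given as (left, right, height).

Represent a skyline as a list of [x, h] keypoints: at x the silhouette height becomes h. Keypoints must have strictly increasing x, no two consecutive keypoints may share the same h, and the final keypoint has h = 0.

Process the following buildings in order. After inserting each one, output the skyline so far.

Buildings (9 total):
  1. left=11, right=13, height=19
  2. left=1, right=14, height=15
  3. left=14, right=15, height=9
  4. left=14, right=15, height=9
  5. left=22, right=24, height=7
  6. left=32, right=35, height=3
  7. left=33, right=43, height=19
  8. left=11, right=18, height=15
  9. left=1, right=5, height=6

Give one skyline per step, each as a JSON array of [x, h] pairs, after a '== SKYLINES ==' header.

== SKYLINES ==
[[11,19],[13,0]]
[[1,15],[11,19],[13,15],[14,0]]
[[1,15],[11,19],[13,15],[14,9],[15,0]]
[[1,15],[11,19],[13,15],[14,9],[15,0]]
[[1,15],[11,19],[13,15],[14,9],[15,0],[22,7],[24,0]]
[[1,15],[11,19],[13,15],[14,9],[15,0],[22,7],[24,0],[32,3],[35,0]]
[[1,15],[11,19],[13,15],[14,9],[15,0],[22,7],[24,0],[32,3],[33,19],[43,0]]
[[1,15],[11,19],[13,15],[18,0],[22,7],[24,0],[32,3],[33,19],[43,0]]
[[1,15],[11,19],[13,15],[18,0],[22,7],[24,0],[32,3],[33,19],[43,0]]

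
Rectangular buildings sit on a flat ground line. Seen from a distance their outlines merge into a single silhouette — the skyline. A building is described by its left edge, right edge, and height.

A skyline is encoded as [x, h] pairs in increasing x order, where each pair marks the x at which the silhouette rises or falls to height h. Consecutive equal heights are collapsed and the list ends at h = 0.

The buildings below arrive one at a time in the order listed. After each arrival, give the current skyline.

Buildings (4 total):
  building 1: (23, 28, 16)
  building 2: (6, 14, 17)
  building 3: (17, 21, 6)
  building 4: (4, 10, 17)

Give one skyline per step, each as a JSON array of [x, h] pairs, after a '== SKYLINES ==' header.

== SKYLINES ==
[[23,16],[28,0]]
[[6,17],[14,0],[23,16],[28,0]]
[[6,17],[14,0],[17,6],[21,0],[23,16],[28,0]]
[[4,17],[14,0],[17,6],[21,0],[23,16],[28,0]]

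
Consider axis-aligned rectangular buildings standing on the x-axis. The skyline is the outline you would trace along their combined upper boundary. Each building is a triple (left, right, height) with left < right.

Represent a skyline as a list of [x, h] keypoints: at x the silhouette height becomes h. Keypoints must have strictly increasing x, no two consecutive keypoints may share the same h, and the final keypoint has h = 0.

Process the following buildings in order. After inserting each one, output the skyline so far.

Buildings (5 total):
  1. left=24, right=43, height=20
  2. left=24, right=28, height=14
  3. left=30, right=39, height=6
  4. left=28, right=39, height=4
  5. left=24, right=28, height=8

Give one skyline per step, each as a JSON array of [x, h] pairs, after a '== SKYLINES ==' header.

== SKYLINES ==
[[24,20],[43,0]]
[[24,20],[43,0]]
[[24,20],[43,0]]
[[24,20],[43,0]]
[[24,20],[43,0]]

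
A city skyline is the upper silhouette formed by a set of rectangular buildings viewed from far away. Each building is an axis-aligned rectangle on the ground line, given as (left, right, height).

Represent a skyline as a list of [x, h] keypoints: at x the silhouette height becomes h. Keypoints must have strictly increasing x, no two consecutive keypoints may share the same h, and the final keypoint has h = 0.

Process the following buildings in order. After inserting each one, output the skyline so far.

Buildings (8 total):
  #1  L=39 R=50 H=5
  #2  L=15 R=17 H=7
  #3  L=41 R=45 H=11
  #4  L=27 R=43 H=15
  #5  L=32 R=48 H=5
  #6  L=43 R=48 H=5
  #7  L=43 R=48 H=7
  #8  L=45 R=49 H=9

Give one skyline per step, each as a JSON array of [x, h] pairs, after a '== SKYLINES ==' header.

== SKYLINES ==
[[39,5],[50,0]]
[[15,7],[17,0],[39,5],[50,0]]
[[15,7],[17,0],[39,5],[41,11],[45,5],[50,0]]
[[15,7],[17,0],[27,15],[43,11],[45,5],[50,0]]
[[15,7],[17,0],[27,15],[43,11],[45,5],[50,0]]
[[15,7],[17,0],[27,15],[43,11],[45,5],[50,0]]
[[15,7],[17,0],[27,15],[43,11],[45,7],[48,5],[50,0]]
[[15,7],[17,0],[27,15],[43,11],[45,9],[49,5],[50,0]]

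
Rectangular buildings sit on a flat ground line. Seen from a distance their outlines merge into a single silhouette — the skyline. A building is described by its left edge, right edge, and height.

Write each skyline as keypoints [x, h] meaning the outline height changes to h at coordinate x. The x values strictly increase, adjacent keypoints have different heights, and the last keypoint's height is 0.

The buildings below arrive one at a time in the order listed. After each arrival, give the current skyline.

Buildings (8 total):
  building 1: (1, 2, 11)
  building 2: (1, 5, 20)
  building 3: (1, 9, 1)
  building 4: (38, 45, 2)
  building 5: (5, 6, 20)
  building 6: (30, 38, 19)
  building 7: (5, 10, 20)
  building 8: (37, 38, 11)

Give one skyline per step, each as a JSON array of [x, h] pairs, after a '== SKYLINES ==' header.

== SKYLINES ==
[[1,11],[2,0]]
[[1,20],[5,0]]
[[1,20],[5,1],[9,0]]
[[1,20],[5,1],[9,0],[38,2],[45,0]]
[[1,20],[6,1],[9,0],[38,2],[45,0]]
[[1,20],[6,1],[9,0],[30,19],[38,2],[45,0]]
[[1,20],[10,0],[30,19],[38,2],[45,0]]
[[1,20],[10,0],[30,19],[38,2],[45,0]]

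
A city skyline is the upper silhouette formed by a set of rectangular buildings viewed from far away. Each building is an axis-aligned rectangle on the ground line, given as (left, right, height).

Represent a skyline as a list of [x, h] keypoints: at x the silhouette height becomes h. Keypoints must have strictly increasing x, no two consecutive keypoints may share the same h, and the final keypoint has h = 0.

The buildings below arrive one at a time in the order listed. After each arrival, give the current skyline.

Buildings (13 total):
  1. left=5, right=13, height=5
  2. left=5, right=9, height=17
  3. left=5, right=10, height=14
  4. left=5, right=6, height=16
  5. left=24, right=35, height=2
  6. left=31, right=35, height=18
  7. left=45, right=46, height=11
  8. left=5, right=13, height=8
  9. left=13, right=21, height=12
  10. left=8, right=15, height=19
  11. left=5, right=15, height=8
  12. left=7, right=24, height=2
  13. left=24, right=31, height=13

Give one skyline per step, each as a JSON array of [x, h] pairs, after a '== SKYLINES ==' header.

== SKYLINES ==
[[5,5],[13,0]]
[[5,17],[9,5],[13,0]]
[[5,17],[9,14],[10,5],[13,0]]
[[5,17],[9,14],[10,5],[13,0]]
[[5,17],[9,14],[10,5],[13,0],[24,2],[35,0]]
[[5,17],[9,14],[10,5],[13,0],[24,2],[31,18],[35,0]]
[[5,17],[9,14],[10,5],[13,0],[24,2],[31,18],[35,0],[45,11],[46,0]]
[[5,17],[9,14],[10,8],[13,0],[24,2],[31,18],[35,0],[45,11],[46,0]]
[[5,17],[9,14],[10,8],[13,12],[21,0],[24,2],[31,18],[35,0],[45,11],[46,0]]
[[5,17],[8,19],[15,12],[21,0],[24,2],[31,18],[35,0],[45,11],[46,0]]
[[5,17],[8,19],[15,12],[21,0],[24,2],[31,18],[35,0],[45,11],[46,0]]
[[5,17],[8,19],[15,12],[21,2],[31,18],[35,0],[45,11],[46,0]]
[[5,17],[8,19],[15,12],[21,2],[24,13],[31,18],[35,0],[45,11],[46,0]]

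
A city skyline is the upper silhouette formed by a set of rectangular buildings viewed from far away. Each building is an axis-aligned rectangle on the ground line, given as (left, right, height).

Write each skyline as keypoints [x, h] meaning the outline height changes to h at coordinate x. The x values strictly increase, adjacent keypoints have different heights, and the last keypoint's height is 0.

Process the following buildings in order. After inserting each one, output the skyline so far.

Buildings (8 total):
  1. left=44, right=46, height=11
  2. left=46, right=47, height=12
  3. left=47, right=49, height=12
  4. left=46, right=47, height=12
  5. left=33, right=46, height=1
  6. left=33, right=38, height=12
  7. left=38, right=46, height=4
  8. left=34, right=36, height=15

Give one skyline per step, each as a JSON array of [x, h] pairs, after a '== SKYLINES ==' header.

== SKYLINES ==
[[44,11],[46,0]]
[[44,11],[46,12],[47,0]]
[[44,11],[46,12],[49,0]]
[[44,11],[46,12],[49,0]]
[[33,1],[44,11],[46,12],[49,0]]
[[33,12],[38,1],[44,11],[46,12],[49,0]]
[[33,12],[38,4],[44,11],[46,12],[49,0]]
[[33,12],[34,15],[36,12],[38,4],[44,11],[46,12],[49,0]]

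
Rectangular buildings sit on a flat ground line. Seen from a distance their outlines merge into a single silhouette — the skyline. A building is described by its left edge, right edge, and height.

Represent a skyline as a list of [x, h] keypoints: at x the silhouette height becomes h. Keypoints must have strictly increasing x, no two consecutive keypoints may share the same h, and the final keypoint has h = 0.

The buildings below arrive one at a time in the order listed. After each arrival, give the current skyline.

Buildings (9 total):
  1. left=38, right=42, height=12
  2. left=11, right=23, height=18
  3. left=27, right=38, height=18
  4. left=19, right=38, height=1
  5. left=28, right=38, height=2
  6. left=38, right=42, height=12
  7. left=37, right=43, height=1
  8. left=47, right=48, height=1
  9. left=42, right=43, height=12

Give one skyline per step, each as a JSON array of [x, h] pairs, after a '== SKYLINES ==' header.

== SKYLINES ==
[[38,12],[42,0]]
[[11,18],[23,0],[38,12],[42,0]]
[[11,18],[23,0],[27,18],[38,12],[42,0]]
[[11,18],[23,1],[27,18],[38,12],[42,0]]
[[11,18],[23,1],[27,18],[38,12],[42,0]]
[[11,18],[23,1],[27,18],[38,12],[42,0]]
[[11,18],[23,1],[27,18],[38,12],[42,1],[43,0]]
[[11,18],[23,1],[27,18],[38,12],[42,1],[43,0],[47,1],[48,0]]
[[11,18],[23,1],[27,18],[38,12],[43,0],[47,1],[48,0]]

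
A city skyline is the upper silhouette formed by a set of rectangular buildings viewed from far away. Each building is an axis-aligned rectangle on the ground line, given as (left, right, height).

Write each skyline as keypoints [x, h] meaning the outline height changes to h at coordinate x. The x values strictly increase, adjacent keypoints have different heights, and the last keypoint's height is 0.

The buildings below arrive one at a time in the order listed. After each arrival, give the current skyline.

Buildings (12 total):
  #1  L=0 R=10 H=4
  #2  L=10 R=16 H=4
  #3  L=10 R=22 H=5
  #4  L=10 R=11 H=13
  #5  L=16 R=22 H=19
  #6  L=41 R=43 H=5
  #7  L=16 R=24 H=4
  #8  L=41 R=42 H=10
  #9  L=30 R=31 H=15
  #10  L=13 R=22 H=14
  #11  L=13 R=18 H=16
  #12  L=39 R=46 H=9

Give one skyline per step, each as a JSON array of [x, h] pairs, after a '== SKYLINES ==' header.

== SKYLINES ==
[[0,4],[10,0]]
[[0,4],[16,0]]
[[0,4],[10,5],[22,0]]
[[0,4],[10,13],[11,5],[22,0]]
[[0,4],[10,13],[11,5],[16,19],[22,0]]
[[0,4],[10,13],[11,5],[16,19],[22,0],[41,5],[43,0]]
[[0,4],[10,13],[11,5],[16,19],[22,4],[24,0],[41,5],[43,0]]
[[0,4],[10,13],[11,5],[16,19],[22,4],[24,0],[41,10],[42,5],[43,0]]
[[0,4],[10,13],[11,5],[16,19],[22,4],[24,0],[30,15],[31,0],[41,10],[42,5],[43,0]]
[[0,4],[10,13],[11,5],[13,14],[16,19],[22,4],[24,0],[30,15],[31,0],[41,10],[42,5],[43,0]]
[[0,4],[10,13],[11,5],[13,16],[16,19],[22,4],[24,0],[30,15],[31,0],[41,10],[42,5],[43,0]]
[[0,4],[10,13],[11,5],[13,16],[16,19],[22,4],[24,0],[30,15],[31,0],[39,9],[41,10],[42,9],[46,0]]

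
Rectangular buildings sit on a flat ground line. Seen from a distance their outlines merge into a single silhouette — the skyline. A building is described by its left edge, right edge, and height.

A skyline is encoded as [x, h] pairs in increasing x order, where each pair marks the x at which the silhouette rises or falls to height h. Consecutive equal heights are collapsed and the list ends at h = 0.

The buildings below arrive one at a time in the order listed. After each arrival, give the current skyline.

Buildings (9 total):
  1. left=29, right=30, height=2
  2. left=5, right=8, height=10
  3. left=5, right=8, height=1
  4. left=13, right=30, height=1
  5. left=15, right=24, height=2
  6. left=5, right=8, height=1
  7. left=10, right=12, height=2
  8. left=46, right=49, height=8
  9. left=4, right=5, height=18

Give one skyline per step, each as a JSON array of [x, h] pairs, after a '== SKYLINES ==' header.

== SKYLINES ==
[[29,2],[30,0]]
[[5,10],[8,0],[29,2],[30,0]]
[[5,10],[8,0],[29,2],[30,0]]
[[5,10],[8,0],[13,1],[29,2],[30,0]]
[[5,10],[8,0],[13,1],[15,2],[24,1],[29,2],[30,0]]
[[5,10],[8,0],[13,1],[15,2],[24,1],[29,2],[30,0]]
[[5,10],[8,0],[10,2],[12,0],[13,1],[15,2],[24,1],[29,2],[30,0]]
[[5,10],[8,0],[10,2],[12,0],[13,1],[15,2],[24,1],[29,2],[30,0],[46,8],[49,0]]
[[4,18],[5,10],[8,0],[10,2],[12,0],[13,1],[15,2],[24,1],[29,2],[30,0],[46,8],[49,0]]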